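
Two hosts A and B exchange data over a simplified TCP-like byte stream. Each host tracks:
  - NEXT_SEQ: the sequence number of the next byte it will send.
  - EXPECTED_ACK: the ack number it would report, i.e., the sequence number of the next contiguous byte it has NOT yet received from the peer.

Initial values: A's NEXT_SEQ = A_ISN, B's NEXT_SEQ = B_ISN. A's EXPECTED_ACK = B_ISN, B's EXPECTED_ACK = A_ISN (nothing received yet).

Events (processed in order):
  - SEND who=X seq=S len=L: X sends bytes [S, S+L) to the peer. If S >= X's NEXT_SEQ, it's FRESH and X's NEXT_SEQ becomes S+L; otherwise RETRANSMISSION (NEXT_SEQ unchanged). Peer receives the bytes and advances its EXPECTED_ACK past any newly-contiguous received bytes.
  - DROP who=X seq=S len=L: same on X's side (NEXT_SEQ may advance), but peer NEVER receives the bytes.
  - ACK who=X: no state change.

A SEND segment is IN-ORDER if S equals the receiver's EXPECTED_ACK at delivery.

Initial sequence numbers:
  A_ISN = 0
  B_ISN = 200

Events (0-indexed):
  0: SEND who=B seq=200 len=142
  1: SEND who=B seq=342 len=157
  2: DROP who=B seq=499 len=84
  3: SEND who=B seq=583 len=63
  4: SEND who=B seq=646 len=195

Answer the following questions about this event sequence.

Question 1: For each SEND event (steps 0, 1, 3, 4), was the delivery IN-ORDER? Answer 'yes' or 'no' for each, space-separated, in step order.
Step 0: SEND seq=200 -> in-order
Step 1: SEND seq=342 -> in-order
Step 3: SEND seq=583 -> out-of-order
Step 4: SEND seq=646 -> out-of-order

Answer: yes yes no no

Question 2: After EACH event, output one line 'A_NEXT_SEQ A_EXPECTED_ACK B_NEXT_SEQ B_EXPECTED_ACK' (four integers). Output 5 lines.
0 342 342 0
0 499 499 0
0 499 583 0
0 499 646 0
0 499 841 0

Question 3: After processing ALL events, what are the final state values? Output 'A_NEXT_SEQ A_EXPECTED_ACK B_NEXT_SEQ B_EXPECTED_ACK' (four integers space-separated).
Answer: 0 499 841 0

Derivation:
After event 0: A_seq=0 A_ack=342 B_seq=342 B_ack=0
After event 1: A_seq=0 A_ack=499 B_seq=499 B_ack=0
After event 2: A_seq=0 A_ack=499 B_seq=583 B_ack=0
After event 3: A_seq=0 A_ack=499 B_seq=646 B_ack=0
After event 4: A_seq=0 A_ack=499 B_seq=841 B_ack=0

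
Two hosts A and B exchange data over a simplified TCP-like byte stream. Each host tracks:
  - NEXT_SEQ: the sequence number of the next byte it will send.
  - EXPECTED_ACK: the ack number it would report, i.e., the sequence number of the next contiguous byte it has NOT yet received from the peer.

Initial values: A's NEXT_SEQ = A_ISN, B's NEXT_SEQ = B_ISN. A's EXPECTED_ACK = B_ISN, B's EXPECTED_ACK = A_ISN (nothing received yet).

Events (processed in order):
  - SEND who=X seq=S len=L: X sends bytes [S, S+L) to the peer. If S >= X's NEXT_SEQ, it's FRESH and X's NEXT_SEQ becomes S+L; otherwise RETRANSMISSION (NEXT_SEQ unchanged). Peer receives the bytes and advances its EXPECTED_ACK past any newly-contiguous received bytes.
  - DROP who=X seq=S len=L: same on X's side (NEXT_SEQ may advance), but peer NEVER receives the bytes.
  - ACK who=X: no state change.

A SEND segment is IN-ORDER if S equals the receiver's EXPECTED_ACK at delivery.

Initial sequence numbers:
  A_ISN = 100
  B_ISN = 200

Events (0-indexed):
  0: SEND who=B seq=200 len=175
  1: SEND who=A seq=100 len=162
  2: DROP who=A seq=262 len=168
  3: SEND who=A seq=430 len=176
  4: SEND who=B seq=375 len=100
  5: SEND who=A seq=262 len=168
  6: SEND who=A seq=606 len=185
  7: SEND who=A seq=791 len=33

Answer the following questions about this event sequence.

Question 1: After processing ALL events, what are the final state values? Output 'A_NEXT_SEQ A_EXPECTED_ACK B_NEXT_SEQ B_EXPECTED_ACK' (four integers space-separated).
After event 0: A_seq=100 A_ack=375 B_seq=375 B_ack=100
After event 1: A_seq=262 A_ack=375 B_seq=375 B_ack=262
After event 2: A_seq=430 A_ack=375 B_seq=375 B_ack=262
After event 3: A_seq=606 A_ack=375 B_seq=375 B_ack=262
After event 4: A_seq=606 A_ack=475 B_seq=475 B_ack=262
After event 5: A_seq=606 A_ack=475 B_seq=475 B_ack=606
After event 6: A_seq=791 A_ack=475 B_seq=475 B_ack=791
After event 7: A_seq=824 A_ack=475 B_seq=475 B_ack=824

Answer: 824 475 475 824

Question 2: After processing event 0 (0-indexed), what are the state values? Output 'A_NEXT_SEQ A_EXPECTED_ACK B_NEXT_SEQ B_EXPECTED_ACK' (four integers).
After event 0: A_seq=100 A_ack=375 B_seq=375 B_ack=100

100 375 375 100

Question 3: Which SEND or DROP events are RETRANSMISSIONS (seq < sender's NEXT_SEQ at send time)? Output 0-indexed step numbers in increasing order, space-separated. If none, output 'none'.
Answer: 5

Derivation:
Step 0: SEND seq=200 -> fresh
Step 1: SEND seq=100 -> fresh
Step 2: DROP seq=262 -> fresh
Step 3: SEND seq=430 -> fresh
Step 4: SEND seq=375 -> fresh
Step 5: SEND seq=262 -> retransmit
Step 6: SEND seq=606 -> fresh
Step 7: SEND seq=791 -> fresh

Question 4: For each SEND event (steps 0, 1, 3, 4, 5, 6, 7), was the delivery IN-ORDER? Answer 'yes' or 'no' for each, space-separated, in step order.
Step 0: SEND seq=200 -> in-order
Step 1: SEND seq=100 -> in-order
Step 3: SEND seq=430 -> out-of-order
Step 4: SEND seq=375 -> in-order
Step 5: SEND seq=262 -> in-order
Step 6: SEND seq=606 -> in-order
Step 7: SEND seq=791 -> in-order

Answer: yes yes no yes yes yes yes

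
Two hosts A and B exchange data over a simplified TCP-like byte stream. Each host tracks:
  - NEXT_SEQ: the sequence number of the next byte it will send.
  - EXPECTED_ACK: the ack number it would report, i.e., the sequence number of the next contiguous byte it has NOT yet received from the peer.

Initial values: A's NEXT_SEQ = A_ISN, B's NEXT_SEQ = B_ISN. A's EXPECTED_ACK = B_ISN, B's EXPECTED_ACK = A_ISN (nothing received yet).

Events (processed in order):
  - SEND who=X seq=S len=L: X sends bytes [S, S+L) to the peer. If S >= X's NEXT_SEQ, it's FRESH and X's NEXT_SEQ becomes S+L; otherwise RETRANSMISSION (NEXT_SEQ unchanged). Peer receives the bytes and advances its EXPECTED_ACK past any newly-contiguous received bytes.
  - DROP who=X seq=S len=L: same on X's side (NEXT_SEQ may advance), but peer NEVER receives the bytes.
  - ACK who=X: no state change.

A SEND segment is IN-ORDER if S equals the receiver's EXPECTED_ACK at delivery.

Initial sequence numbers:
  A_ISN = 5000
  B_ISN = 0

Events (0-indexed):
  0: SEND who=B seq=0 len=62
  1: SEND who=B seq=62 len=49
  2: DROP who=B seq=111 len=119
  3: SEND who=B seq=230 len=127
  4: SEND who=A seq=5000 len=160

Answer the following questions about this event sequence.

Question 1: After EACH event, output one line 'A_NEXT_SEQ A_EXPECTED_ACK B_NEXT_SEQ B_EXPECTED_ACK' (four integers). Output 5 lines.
5000 62 62 5000
5000 111 111 5000
5000 111 230 5000
5000 111 357 5000
5160 111 357 5160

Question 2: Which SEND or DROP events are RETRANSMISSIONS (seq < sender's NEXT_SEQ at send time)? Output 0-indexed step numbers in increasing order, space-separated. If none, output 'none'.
Answer: none

Derivation:
Step 0: SEND seq=0 -> fresh
Step 1: SEND seq=62 -> fresh
Step 2: DROP seq=111 -> fresh
Step 3: SEND seq=230 -> fresh
Step 4: SEND seq=5000 -> fresh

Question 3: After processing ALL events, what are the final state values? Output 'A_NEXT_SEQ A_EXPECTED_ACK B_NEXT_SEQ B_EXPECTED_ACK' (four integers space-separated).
Answer: 5160 111 357 5160

Derivation:
After event 0: A_seq=5000 A_ack=62 B_seq=62 B_ack=5000
After event 1: A_seq=5000 A_ack=111 B_seq=111 B_ack=5000
After event 2: A_seq=5000 A_ack=111 B_seq=230 B_ack=5000
After event 3: A_seq=5000 A_ack=111 B_seq=357 B_ack=5000
After event 4: A_seq=5160 A_ack=111 B_seq=357 B_ack=5160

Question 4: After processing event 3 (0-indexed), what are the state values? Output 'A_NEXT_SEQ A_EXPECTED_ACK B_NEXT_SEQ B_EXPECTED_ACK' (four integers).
After event 0: A_seq=5000 A_ack=62 B_seq=62 B_ack=5000
After event 1: A_seq=5000 A_ack=111 B_seq=111 B_ack=5000
After event 2: A_seq=5000 A_ack=111 B_seq=230 B_ack=5000
After event 3: A_seq=5000 A_ack=111 B_seq=357 B_ack=5000

5000 111 357 5000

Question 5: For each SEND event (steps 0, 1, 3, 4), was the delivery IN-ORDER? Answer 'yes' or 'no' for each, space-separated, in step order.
Step 0: SEND seq=0 -> in-order
Step 1: SEND seq=62 -> in-order
Step 3: SEND seq=230 -> out-of-order
Step 4: SEND seq=5000 -> in-order

Answer: yes yes no yes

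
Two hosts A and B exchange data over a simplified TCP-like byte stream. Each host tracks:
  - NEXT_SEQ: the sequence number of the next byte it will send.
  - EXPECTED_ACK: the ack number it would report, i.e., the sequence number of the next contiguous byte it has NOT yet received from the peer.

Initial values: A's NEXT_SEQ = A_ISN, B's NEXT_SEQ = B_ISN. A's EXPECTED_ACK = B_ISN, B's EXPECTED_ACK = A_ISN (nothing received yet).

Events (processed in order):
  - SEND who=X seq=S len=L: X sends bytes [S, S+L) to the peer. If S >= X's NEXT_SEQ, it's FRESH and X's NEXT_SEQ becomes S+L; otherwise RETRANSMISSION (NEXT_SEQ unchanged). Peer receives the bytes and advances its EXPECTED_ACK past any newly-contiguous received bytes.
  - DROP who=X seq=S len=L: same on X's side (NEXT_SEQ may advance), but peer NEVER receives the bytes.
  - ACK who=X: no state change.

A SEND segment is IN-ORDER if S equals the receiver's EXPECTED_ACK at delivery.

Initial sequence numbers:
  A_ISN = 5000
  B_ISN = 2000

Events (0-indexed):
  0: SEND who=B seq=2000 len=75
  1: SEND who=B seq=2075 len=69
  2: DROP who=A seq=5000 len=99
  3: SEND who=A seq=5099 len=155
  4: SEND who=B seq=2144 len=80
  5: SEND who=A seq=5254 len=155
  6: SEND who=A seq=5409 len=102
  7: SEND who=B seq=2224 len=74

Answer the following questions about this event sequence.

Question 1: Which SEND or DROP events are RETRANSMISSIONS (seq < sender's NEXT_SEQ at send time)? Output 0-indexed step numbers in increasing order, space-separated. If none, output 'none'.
Answer: none

Derivation:
Step 0: SEND seq=2000 -> fresh
Step 1: SEND seq=2075 -> fresh
Step 2: DROP seq=5000 -> fresh
Step 3: SEND seq=5099 -> fresh
Step 4: SEND seq=2144 -> fresh
Step 5: SEND seq=5254 -> fresh
Step 6: SEND seq=5409 -> fresh
Step 7: SEND seq=2224 -> fresh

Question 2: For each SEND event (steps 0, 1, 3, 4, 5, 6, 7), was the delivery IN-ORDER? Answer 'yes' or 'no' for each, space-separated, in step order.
Step 0: SEND seq=2000 -> in-order
Step 1: SEND seq=2075 -> in-order
Step 3: SEND seq=5099 -> out-of-order
Step 4: SEND seq=2144 -> in-order
Step 5: SEND seq=5254 -> out-of-order
Step 6: SEND seq=5409 -> out-of-order
Step 7: SEND seq=2224 -> in-order

Answer: yes yes no yes no no yes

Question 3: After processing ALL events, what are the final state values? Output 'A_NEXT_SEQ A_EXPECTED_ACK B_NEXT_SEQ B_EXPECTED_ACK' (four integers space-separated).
After event 0: A_seq=5000 A_ack=2075 B_seq=2075 B_ack=5000
After event 1: A_seq=5000 A_ack=2144 B_seq=2144 B_ack=5000
After event 2: A_seq=5099 A_ack=2144 B_seq=2144 B_ack=5000
After event 3: A_seq=5254 A_ack=2144 B_seq=2144 B_ack=5000
After event 4: A_seq=5254 A_ack=2224 B_seq=2224 B_ack=5000
After event 5: A_seq=5409 A_ack=2224 B_seq=2224 B_ack=5000
After event 6: A_seq=5511 A_ack=2224 B_seq=2224 B_ack=5000
After event 7: A_seq=5511 A_ack=2298 B_seq=2298 B_ack=5000

Answer: 5511 2298 2298 5000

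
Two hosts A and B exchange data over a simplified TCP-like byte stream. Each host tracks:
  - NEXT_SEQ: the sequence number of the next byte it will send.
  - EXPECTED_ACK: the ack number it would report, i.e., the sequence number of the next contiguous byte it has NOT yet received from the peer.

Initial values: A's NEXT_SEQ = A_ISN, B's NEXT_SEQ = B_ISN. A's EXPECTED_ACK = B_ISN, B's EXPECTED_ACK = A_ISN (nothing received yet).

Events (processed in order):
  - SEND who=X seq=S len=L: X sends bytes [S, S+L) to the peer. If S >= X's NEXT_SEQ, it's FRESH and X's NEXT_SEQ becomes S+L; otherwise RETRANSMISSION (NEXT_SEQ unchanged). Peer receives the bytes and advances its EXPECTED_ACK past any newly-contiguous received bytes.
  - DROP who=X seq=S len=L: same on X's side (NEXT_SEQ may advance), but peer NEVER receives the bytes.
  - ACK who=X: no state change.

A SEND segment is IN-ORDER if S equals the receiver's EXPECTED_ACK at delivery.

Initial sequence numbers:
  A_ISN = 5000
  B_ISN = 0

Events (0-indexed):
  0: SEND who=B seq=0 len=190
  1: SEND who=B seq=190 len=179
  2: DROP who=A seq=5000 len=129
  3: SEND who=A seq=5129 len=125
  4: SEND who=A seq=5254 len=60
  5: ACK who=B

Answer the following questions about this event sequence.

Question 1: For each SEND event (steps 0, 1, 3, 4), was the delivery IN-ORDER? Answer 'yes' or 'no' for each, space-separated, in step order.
Answer: yes yes no no

Derivation:
Step 0: SEND seq=0 -> in-order
Step 1: SEND seq=190 -> in-order
Step 3: SEND seq=5129 -> out-of-order
Step 4: SEND seq=5254 -> out-of-order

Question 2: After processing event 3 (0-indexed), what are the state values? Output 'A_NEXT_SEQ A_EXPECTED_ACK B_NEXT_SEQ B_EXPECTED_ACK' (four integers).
After event 0: A_seq=5000 A_ack=190 B_seq=190 B_ack=5000
After event 1: A_seq=5000 A_ack=369 B_seq=369 B_ack=5000
After event 2: A_seq=5129 A_ack=369 B_seq=369 B_ack=5000
After event 3: A_seq=5254 A_ack=369 B_seq=369 B_ack=5000

5254 369 369 5000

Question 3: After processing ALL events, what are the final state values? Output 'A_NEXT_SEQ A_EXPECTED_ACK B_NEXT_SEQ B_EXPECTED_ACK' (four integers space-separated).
Answer: 5314 369 369 5000

Derivation:
After event 0: A_seq=5000 A_ack=190 B_seq=190 B_ack=5000
After event 1: A_seq=5000 A_ack=369 B_seq=369 B_ack=5000
After event 2: A_seq=5129 A_ack=369 B_seq=369 B_ack=5000
After event 3: A_seq=5254 A_ack=369 B_seq=369 B_ack=5000
After event 4: A_seq=5314 A_ack=369 B_seq=369 B_ack=5000
After event 5: A_seq=5314 A_ack=369 B_seq=369 B_ack=5000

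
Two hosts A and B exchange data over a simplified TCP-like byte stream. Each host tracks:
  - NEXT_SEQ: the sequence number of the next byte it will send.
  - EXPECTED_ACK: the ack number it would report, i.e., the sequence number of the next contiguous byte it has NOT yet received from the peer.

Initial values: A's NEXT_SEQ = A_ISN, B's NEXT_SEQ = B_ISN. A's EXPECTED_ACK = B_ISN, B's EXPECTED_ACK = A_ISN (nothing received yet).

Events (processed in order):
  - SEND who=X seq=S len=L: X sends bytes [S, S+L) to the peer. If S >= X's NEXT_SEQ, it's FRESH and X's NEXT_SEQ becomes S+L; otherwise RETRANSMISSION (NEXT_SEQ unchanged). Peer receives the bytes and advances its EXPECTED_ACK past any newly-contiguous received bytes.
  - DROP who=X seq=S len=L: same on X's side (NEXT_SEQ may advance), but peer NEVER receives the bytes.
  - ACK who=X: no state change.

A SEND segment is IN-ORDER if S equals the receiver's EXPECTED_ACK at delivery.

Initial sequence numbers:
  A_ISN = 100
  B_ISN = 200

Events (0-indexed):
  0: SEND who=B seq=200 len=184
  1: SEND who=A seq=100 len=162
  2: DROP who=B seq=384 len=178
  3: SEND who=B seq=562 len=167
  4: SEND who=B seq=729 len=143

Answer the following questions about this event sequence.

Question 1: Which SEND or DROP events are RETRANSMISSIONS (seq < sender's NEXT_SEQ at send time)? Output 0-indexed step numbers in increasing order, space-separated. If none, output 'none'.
Answer: none

Derivation:
Step 0: SEND seq=200 -> fresh
Step 1: SEND seq=100 -> fresh
Step 2: DROP seq=384 -> fresh
Step 3: SEND seq=562 -> fresh
Step 4: SEND seq=729 -> fresh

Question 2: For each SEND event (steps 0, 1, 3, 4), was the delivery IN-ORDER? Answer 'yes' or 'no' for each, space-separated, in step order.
Answer: yes yes no no

Derivation:
Step 0: SEND seq=200 -> in-order
Step 1: SEND seq=100 -> in-order
Step 3: SEND seq=562 -> out-of-order
Step 4: SEND seq=729 -> out-of-order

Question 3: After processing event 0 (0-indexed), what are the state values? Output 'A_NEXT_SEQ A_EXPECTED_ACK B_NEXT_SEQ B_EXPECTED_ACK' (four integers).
After event 0: A_seq=100 A_ack=384 B_seq=384 B_ack=100

100 384 384 100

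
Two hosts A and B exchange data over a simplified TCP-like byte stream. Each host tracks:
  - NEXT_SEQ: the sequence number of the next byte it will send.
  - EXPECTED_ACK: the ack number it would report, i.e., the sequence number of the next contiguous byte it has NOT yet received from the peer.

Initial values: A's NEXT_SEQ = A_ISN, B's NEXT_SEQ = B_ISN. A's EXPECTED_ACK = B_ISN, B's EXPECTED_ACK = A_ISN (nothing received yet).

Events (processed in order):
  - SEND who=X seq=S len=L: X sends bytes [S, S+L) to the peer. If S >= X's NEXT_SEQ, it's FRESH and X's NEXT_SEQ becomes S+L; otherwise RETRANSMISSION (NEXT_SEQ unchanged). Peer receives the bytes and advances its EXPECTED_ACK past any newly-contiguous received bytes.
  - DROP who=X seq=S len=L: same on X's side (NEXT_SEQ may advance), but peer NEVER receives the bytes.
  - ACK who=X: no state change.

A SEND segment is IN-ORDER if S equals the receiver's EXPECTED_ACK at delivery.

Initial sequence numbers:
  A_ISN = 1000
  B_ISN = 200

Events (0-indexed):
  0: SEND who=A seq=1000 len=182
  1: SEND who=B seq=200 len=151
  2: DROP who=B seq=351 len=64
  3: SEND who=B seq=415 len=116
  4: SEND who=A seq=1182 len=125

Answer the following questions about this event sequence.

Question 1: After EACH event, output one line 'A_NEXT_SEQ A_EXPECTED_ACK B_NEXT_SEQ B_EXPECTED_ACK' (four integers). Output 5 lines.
1182 200 200 1182
1182 351 351 1182
1182 351 415 1182
1182 351 531 1182
1307 351 531 1307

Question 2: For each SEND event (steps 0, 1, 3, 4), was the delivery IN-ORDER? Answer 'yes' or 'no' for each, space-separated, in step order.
Answer: yes yes no yes

Derivation:
Step 0: SEND seq=1000 -> in-order
Step 1: SEND seq=200 -> in-order
Step 3: SEND seq=415 -> out-of-order
Step 4: SEND seq=1182 -> in-order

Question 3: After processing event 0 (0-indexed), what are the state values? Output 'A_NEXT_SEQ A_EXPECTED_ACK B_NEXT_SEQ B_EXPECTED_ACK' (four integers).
After event 0: A_seq=1182 A_ack=200 B_seq=200 B_ack=1182

1182 200 200 1182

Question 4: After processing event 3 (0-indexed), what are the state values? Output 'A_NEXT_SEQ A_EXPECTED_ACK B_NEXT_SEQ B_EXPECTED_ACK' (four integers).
After event 0: A_seq=1182 A_ack=200 B_seq=200 B_ack=1182
After event 1: A_seq=1182 A_ack=351 B_seq=351 B_ack=1182
After event 2: A_seq=1182 A_ack=351 B_seq=415 B_ack=1182
After event 3: A_seq=1182 A_ack=351 B_seq=531 B_ack=1182

1182 351 531 1182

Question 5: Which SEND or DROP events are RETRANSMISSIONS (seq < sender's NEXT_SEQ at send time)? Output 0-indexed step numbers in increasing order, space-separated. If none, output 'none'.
Step 0: SEND seq=1000 -> fresh
Step 1: SEND seq=200 -> fresh
Step 2: DROP seq=351 -> fresh
Step 3: SEND seq=415 -> fresh
Step 4: SEND seq=1182 -> fresh

Answer: none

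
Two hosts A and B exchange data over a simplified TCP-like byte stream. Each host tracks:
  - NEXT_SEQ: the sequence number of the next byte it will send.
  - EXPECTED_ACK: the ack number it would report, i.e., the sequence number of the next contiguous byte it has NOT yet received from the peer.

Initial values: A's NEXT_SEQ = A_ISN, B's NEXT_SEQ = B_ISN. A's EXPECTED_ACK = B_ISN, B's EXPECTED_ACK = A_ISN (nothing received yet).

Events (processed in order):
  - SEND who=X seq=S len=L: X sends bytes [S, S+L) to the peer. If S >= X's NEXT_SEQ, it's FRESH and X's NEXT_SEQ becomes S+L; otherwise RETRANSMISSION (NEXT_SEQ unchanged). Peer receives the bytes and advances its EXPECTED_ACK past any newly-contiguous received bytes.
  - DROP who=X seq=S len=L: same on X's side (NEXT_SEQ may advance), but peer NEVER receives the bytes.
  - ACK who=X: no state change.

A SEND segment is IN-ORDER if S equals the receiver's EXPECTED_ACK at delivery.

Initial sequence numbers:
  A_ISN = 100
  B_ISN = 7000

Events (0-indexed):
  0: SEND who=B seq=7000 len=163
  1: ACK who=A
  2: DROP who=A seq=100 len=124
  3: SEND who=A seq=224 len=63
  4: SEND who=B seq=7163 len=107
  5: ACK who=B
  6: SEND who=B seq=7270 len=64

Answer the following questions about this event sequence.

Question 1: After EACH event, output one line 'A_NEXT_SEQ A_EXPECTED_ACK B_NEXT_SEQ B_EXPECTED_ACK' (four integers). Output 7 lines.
100 7163 7163 100
100 7163 7163 100
224 7163 7163 100
287 7163 7163 100
287 7270 7270 100
287 7270 7270 100
287 7334 7334 100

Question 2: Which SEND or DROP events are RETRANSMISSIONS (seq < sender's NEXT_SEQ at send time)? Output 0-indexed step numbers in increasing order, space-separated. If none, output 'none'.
Step 0: SEND seq=7000 -> fresh
Step 2: DROP seq=100 -> fresh
Step 3: SEND seq=224 -> fresh
Step 4: SEND seq=7163 -> fresh
Step 6: SEND seq=7270 -> fresh

Answer: none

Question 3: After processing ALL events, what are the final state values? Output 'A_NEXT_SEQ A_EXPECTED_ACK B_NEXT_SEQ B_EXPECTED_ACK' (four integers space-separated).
Answer: 287 7334 7334 100

Derivation:
After event 0: A_seq=100 A_ack=7163 B_seq=7163 B_ack=100
After event 1: A_seq=100 A_ack=7163 B_seq=7163 B_ack=100
After event 2: A_seq=224 A_ack=7163 B_seq=7163 B_ack=100
After event 3: A_seq=287 A_ack=7163 B_seq=7163 B_ack=100
After event 4: A_seq=287 A_ack=7270 B_seq=7270 B_ack=100
After event 5: A_seq=287 A_ack=7270 B_seq=7270 B_ack=100
After event 6: A_seq=287 A_ack=7334 B_seq=7334 B_ack=100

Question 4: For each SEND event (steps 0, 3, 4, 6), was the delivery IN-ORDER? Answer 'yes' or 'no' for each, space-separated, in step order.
Answer: yes no yes yes

Derivation:
Step 0: SEND seq=7000 -> in-order
Step 3: SEND seq=224 -> out-of-order
Step 4: SEND seq=7163 -> in-order
Step 6: SEND seq=7270 -> in-order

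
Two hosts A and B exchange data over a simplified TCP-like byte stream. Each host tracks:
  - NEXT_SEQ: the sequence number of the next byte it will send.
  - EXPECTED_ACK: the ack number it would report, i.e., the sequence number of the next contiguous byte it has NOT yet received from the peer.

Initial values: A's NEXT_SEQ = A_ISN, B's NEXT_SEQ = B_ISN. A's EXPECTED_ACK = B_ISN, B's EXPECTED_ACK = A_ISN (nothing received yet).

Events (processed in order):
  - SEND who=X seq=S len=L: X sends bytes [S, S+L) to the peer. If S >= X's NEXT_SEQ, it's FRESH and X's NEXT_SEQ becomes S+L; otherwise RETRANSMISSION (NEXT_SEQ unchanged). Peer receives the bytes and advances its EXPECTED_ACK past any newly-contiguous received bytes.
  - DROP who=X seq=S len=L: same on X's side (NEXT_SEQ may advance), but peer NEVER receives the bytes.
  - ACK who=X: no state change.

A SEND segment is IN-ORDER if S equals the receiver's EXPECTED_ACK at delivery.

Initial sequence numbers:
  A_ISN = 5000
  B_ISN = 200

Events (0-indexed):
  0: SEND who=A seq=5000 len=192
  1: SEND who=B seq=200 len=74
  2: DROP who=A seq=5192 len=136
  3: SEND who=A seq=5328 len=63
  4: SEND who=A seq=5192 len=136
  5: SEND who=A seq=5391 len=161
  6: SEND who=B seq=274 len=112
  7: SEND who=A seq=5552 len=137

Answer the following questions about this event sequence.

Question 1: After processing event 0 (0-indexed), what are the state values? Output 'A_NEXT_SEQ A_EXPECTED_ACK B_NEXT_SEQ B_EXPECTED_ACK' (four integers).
After event 0: A_seq=5192 A_ack=200 B_seq=200 B_ack=5192

5192 200 200 5192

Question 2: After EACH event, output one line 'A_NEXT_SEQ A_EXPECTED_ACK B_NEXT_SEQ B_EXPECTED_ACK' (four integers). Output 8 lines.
5192 200 200 5192
5192 274 274 5192
5328 274 274 5192
5391 274 274 5192
5391 274 274 5391
5552 274 274 5552
5552 386 386 5552
5689 386 386 5689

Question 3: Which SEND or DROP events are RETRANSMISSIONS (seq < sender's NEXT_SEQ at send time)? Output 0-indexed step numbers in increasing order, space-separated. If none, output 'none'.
Answer: 4

Derivation:
Step 0: SEND seq=5000 -> fresh
Step 1: SEND seq=200 -> fresh
Step 2: DROP seq=5192 -> fresh
Step 3: SEND seq=5328 -> fresh
Step 4: SEND seq=5192 -> retransmit
Step 5: SEND seq=5391 -> fresh
Step 6: SEND seq=274 -> fresh
Step 7: SEND seq=5552 -> fresh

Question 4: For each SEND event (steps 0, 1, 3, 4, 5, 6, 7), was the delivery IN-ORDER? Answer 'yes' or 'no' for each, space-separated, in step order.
Step 0: SEND seq=5000 -> in-order
Step 1: SEND seq=200 -> in-order
Step 3: SEND seq=5328 -> out-of-order
Step 4: SEND seq=5192 -> in-order
Step 5: SEND seq=5391 -> in-order
Step 6: SEND seq=274 -> in-order
Step 7: SEND seq=5552 -> in-order

Answer: yes yes no yes yes yes yes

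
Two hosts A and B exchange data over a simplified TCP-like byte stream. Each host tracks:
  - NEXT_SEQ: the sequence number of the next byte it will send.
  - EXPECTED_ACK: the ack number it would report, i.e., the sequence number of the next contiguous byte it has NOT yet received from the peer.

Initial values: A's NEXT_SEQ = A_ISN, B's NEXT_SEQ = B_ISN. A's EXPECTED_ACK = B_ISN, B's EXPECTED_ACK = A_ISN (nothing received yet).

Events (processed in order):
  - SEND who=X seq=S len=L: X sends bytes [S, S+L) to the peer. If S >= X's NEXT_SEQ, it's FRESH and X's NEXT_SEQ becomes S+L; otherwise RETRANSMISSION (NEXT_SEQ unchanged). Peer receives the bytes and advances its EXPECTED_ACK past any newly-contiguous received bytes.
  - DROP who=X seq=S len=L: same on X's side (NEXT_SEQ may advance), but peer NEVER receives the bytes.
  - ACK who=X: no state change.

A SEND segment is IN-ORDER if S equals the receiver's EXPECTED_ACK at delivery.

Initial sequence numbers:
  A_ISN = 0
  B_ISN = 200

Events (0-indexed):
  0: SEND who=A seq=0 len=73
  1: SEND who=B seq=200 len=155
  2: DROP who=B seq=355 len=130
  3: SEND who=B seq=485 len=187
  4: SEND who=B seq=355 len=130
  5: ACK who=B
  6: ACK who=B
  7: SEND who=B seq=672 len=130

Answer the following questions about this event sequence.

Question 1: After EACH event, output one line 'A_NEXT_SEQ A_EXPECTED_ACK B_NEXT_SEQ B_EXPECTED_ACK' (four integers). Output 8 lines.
73 200 200 73
73 355 355 73
73 355 485 73
73 355 672 73
73 672 672 73
73 672 672 73
73 672 672 73
73 802 802 73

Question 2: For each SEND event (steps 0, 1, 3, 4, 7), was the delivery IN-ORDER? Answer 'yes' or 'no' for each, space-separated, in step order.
Answer: yes yes no yes yes

Derivation:
Step 0: SEND seq=0 -> in-order
Step 1: SEND seq=200 -> in-order
Step 3: SEND seq=485 -> out-of-order
Step 4: SEND seq=355 -> in-order
Step 7: SEND seq=672 -> in-order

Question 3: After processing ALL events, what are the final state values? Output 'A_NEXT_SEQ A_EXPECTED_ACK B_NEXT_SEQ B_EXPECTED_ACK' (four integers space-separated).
After event 0: A_seq=73 A_ack=200 B_seq=200 B_ack=73
After event 1: A_seq=73 A_ack=355 B_seq=355 B_ack=73
After event 2: A_seq=73 A_ack=355 B_seq=485 B_ack=73
After event 3: A_seq=73 A_ack=355 B_seq=672 B_ack=73
After event 4: A_seq=73 A_ack=672 B_seq=672 B_ack=73
After event 5: A_seq=73 A_ack=672 B_seq=672 B_ack=73
After event 6: A_seq=73 A_ack=672 B_seq=672 B_ack=73
After event 7: A_seq=73 A_ack=802 B_seq=802 B_ack=73

Answer: 73 802 802 73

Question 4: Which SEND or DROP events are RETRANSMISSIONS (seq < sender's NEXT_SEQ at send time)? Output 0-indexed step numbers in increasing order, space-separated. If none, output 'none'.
Answer: 4

Derivation:
Step 0: SEND seq=0 -> fresh
Step 1: SEND seq=200 -> fresh
Step 2: DROP seq=355 -> fresh
Step 3: SEND seq=485 -> fresh
Step 4: SEND seq=355 -> retransmit
Step 7: SEND seq=672 -> fresh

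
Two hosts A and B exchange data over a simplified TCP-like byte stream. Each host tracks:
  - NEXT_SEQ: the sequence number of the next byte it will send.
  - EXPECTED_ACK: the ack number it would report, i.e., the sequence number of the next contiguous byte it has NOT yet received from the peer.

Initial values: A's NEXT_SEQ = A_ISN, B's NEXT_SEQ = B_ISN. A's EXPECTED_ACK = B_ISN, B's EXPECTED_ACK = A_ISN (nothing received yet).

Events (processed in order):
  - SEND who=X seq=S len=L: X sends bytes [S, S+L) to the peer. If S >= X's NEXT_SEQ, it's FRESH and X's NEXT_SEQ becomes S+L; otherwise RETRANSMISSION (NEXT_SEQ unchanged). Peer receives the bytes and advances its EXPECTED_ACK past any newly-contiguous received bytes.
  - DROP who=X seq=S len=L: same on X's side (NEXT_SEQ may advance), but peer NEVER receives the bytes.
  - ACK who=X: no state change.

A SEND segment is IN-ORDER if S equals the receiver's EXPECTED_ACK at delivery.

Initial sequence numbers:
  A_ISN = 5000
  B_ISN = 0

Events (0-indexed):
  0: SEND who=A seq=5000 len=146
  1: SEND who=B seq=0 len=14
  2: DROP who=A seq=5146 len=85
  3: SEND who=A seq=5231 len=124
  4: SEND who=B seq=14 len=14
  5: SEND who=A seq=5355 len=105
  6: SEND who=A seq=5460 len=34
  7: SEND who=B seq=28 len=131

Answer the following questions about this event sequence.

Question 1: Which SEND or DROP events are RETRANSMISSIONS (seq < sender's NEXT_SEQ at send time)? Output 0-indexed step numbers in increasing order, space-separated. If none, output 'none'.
Answer: none

Derivation:
Step 0: SEND seq=5000 -> fresh
Step 1: SEND seq=0 -> fresh
Step 2: DROP seq=5146 -> fresh
Step 3: SEND seq=5231 -> fresh
Step 4: SEND seq=14 -> fresh
Step 5: SEND seq=5355 -> fresh
Step 6: SEND seq=5460 -> fresh
Step 7: SEND seq=28 -> fresh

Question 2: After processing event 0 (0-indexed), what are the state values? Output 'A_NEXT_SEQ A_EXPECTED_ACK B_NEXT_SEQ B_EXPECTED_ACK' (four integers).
After event 0: A_seq=5146 A_ack=0 B_seq=0 B_ack=5146

5146 0 0 5146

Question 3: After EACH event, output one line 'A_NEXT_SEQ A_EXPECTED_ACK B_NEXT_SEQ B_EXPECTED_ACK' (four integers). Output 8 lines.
5146 0 0 5146
5146 14 14 5146
5231 14 14 5146
5355 14 14 5146
5355 28 28 5146
5460 28 28 5146
5494 28 28 5146
5494 159 159 5146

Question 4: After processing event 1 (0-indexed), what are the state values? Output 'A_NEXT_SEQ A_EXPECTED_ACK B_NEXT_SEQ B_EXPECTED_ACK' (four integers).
After event 0: A_seq=5146 A_ack=0 B_seq=0 B_ack=5146
After event 1: A_seq=5146 A_ack=14 B_seq=14 B_ack=5146

5146 14 14 5146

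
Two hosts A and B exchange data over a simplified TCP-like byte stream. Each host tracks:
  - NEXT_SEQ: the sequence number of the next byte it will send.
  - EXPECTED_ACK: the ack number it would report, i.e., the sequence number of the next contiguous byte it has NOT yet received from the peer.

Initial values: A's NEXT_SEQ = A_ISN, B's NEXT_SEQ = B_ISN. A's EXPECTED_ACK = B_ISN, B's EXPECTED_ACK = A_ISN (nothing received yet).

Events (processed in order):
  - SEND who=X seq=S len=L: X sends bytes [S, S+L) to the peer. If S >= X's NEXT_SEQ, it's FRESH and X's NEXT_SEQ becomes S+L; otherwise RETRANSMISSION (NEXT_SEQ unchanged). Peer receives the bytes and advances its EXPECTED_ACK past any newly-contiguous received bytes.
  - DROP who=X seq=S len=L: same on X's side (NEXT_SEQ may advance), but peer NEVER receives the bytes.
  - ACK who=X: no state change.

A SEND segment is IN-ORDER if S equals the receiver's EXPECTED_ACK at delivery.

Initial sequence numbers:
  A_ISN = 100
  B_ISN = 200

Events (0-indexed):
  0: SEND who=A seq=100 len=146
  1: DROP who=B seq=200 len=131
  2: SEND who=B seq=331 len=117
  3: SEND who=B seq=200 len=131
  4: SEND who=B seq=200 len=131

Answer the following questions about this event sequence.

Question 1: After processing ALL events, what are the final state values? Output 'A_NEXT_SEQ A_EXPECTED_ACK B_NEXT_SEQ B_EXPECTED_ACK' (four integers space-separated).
After event 0: A_seq=246 A_ack=200 B_seq=200 B_ack=246
After event 1: A_seq=246 A_ack=200 B_seq=331 B_ack=246
After event 2: A_seq=246 A_ack=200 B_seq=448 B_ack=246
After event 3: A_seq=246 A_ack=448 B_seq=448 B_ack=246
After event 4: A_seq=246 A_ack=448 B_seq=448 B_ack=246

Answer: 246 448 448 246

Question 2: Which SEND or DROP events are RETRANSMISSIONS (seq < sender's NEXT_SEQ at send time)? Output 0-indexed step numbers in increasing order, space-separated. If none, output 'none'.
Answer: 3 4

Derivation:
Step 0: SEND seq=100 -> fresh
Step 1: DROP seq=200 -> fresh
Step 2: SEND seq=331 -> fresh
Step 3: SEND seq=200 -> retransmit
Step 4: SEND seq=200 -> retransmit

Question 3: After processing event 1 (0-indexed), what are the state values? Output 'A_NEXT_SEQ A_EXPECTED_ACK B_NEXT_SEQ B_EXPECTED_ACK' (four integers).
After event 0: A_seq=246 A_ack=200 B_seq=200 B_ack=246
After event 1: A_seq=246 A_ack=200 B_seq=331 B_ack=246

246 200 331 246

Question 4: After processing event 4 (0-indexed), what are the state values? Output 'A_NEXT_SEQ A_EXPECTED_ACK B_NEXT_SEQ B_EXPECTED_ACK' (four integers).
After event 0: A_seq=246 A_ack=200 B_seq=200 B_ack=246
After event 1: A_seq=246 A_ack=200 B_seq=331 B_ack=246
After event 2: A_seq=246 A_ack=200 B_seq=448 B_ack=246
After event 3: A_seq=246 A_ack=448 B_seq=448 B_ack=246
After event 4: A_seq=246 A_ack=448 B_seq=448 B_ack=246

246 448 448 246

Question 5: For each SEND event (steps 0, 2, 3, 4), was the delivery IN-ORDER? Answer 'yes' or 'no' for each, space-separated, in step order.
Step 0: SEND seq=100 -> in-order
Step 2: SEND seq=331 -> out-of-order
Step 3: SEND seq=200 -> in-order
Step 4: SEND seq=200 -> out-of-order

Answer: yes no yes no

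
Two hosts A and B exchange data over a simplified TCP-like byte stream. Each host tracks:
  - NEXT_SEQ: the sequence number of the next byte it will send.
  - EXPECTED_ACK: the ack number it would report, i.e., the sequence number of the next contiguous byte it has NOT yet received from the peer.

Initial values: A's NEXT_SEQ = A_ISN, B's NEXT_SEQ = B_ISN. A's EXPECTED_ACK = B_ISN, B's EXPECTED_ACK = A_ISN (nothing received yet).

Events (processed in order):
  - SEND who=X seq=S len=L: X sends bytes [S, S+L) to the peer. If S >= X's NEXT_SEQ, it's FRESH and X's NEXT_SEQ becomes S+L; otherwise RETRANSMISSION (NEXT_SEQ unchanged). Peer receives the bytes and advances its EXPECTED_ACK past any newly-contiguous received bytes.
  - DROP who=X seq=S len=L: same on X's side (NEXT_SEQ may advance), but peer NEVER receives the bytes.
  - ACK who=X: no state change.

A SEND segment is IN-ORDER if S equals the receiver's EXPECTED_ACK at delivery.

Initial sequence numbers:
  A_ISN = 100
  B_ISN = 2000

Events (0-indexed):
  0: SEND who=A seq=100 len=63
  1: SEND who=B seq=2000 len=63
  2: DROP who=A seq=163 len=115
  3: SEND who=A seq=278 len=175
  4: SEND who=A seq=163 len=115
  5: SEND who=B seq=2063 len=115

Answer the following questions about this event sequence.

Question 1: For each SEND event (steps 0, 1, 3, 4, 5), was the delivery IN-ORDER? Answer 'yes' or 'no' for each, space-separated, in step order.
Answer: yes yes no yes yes

Derivation:
Step 0: SEND seq=100 -> in-order
Step 1: SEND seq=2000 -> in-order
Step 3: SEND seq=278 -> out-of-order
Step 4: SEND seq=163 -> in-order
Step 5: SEND seq=2063 -> in-order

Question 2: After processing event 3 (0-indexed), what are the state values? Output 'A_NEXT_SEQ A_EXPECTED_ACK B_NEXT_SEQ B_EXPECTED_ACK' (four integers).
After event 0: A_seq=163 A_ack=2000 B_seq=2000 B_ack=163
After event 1: A_seq=163 A_ack=2063 B_seq=2063 B_ack=163
After event 2: A_seq=278 A_ack=2063 B_seq=2063 B_ack=163
After event 3: A_seq=453 A_ack=2063 B_seq=2063 B_ack=163

453 2063 2063 163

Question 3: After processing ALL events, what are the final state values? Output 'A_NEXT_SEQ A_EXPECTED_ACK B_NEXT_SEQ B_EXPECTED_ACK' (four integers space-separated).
Answer: 453 2178 2178 453

Derivation:
After event 0: A_seq=163 A_ack=2000 B_seq=2000 B_ack=163
After event 1: A_seq=163 A_ack=2063 B_seq=2063 B_ack=163
After event 2: A_seq=278 A_ack=2063 B_seq=2063 B_ack=163
After event 3: A_seq=453 A_ack=2063 B_seq=2063 B_ack=163
After event 4: A_seq=453 A_ack=2063 B_seq=2063 B_ack=453
After event 5: A_seq=453 A_ack=2178 B_seq=2178 B_ack=453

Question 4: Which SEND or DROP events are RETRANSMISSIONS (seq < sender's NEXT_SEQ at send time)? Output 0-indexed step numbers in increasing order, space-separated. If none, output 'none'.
Step 0: SEND seq=100 -> fresh
Step 1: SEND seq=2000 -> fresh
Step 2: DROP seq=163 -> fresh
Step 3: SEND seq=278 -> fresh
Step 4: SEND seq=163 -> retransmit
Step 5: SEND seq=2063 -> fresh

Answer: 4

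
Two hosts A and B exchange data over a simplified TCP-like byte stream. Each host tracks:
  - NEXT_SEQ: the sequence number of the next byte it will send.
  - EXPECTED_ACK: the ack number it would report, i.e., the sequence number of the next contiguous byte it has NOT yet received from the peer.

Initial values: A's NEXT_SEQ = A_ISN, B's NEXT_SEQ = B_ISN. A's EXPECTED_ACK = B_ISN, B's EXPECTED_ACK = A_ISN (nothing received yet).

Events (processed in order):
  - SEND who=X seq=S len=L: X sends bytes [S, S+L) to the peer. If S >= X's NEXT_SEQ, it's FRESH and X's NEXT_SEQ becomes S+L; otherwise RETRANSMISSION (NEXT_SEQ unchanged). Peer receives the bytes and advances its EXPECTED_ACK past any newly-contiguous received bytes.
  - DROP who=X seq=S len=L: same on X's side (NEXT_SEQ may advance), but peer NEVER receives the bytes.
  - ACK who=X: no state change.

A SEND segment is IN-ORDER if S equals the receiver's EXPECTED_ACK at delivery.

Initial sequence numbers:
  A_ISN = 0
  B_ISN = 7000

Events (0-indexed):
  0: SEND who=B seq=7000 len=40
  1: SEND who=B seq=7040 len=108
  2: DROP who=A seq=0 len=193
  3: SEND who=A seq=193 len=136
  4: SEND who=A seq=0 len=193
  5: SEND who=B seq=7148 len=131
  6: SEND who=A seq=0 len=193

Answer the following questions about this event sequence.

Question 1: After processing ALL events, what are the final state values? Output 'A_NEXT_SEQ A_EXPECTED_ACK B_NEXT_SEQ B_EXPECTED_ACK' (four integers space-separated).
After event 0: A_seq=0 A_ack=7040 B_seq=7040 B_ack=0
After event 1: A_seq=0 A_ack=7148 B_seq=7148 B_ack=0
After event 2: A_seq=193 A_ack=7148 B_seq=7148 B_ack=0
After event 3: A_seq=329 A_ack=7148 B_seq=7148 B_ack=0
After event 4: A_seq=329 A_ack=7148 B_seq=7148 B_ack=329
After event 5: A_seq=329 A_ack=7279 B_seq=7279 B_ack=329
After event 6: A_seq=329 A_ack=7279 B_seq=7279 B_ack=329

Answer: 329 7279 7279 329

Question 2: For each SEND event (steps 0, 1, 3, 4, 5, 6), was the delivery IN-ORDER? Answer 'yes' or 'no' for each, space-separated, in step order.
Answer: yes yes no yes yes no

Derivation:
Step 0: SEND seq=7000 -> in-order
Step 1: SEND seq=7040 -> in-order
Step 3: SEND seq=193 -> out-of-order
Step 4: SEND seq=0 -> in-order
Step 5: SEND seq=7148 -> in-order
Step 6: SEND seq=0 -> out-of-order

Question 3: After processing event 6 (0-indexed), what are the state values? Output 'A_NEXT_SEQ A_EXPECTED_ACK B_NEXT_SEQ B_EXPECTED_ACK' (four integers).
After event 0: A_seq=0 A_ack=7040 B_seq=7040 B_ack=0
After event 1: A_seq=0 A_ack=7148 B_seq=7148 B_ack=0
After event 2: A_seq=193 A_ack=7148 B_seq=7148 B_ack=0
After event 3: A_seq=329 A_ack=7148 B_seq=7148 B_ack=0
After event 4: A_seq=329 A_ack=7148 B_seq=7148 B_ack=329
After event 5: A_seq=329 A_ack=7279 B_seq=7279 B_ack=329
After event 6: A_seq=329 A_ack=7279 B_seq=7279 B_ack=329

329 7279 7279 329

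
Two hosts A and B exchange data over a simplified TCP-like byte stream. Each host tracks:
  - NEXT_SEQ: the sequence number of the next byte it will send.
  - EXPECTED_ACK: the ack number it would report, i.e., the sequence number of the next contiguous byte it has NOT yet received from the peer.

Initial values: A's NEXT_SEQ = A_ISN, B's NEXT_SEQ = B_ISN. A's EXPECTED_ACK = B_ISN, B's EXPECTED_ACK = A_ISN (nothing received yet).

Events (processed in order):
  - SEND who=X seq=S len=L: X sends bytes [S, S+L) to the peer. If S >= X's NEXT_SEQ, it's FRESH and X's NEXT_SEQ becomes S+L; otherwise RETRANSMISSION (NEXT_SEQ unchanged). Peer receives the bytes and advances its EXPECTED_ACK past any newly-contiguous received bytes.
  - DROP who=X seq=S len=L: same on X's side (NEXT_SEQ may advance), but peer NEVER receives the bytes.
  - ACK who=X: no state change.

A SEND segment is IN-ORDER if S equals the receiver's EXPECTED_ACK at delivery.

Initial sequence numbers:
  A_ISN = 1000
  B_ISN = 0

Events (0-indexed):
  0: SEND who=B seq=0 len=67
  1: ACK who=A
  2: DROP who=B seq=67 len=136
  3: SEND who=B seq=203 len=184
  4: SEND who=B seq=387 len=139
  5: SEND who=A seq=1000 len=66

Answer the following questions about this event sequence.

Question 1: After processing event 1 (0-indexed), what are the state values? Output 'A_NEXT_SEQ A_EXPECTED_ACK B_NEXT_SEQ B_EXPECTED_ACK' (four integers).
After event 0: A_seq=1000 A_ack=67 B_seq=67 B_ack=1000
After event 1: A_seq=1000 A_ack=67 B_seq=67 B_ack=1000

1000 67 67 1000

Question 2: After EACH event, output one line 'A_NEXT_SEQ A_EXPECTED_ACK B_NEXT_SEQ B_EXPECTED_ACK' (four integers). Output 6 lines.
1000 67 67 1000
1000 67 67 1000
1000 67 203 1000
1000 67 387 1000
1000 67 526 1000
1066 67 526 1066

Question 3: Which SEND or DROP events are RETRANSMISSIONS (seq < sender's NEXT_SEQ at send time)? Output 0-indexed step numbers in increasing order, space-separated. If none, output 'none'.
Answer: none

Derivation:
Step 0: SEND seq=0 -> fresh
Step 2: DROP seq=67 -> fresh
Step 3: SEND seq=203 -> fresh
Step 4: SEND seq=387 -> fresh
Step 5: SEND seq=1000 -> fresh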